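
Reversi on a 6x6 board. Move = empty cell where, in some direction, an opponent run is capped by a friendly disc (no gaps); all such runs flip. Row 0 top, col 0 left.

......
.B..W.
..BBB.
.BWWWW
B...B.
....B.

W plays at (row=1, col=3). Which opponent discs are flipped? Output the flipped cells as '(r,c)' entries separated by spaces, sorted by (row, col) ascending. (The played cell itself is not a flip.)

Answer: (2,3) (2,4)

Derivation:
Dir NW: first cell '.' (not opp) -> no flip
Dir N: first cell '.' (not opp) -> no flip
Dir NE: first cell '.' (not opp) -> no flip
Dir W: first cell '.' (not opp) -> no flip
Dir E: first cell 'W' (not opp) -> no flip
Dir SW: opp run (2,2) (3,1) (4,0), next=edge -> no flip
Dir S: opp run (2,3) capped by W -> flip
Dir SE: opp run (2,4) capped by W -> flip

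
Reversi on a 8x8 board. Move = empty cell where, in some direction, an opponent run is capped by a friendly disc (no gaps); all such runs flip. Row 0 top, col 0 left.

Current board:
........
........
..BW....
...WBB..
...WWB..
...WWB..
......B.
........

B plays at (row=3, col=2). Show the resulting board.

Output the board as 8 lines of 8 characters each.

Place B at (3,2); scan 8 dirs for brackets.
Dir NW: first cell '.' (not opp) -> no flip
Dir N: first cell 'B' (not opp) -> no flip
Dir NE: opp run (2,3), next='.' -> no flip
Dir W: first cell '.' (not opp) -> no flip
Dir E: opp run (3,3) capped by B -> flip
Dir SW: first cell '.' (not opp) -> no flip
Dir S: first cell '.' (not opp) -> no flip
Dir SE: opp run (4,3) (5,4), next='.' -> no flip
All flips: (3,3)

Answer: ........
........
..BW....
..BBBB..
...WWB..
...WWB..
......B.
........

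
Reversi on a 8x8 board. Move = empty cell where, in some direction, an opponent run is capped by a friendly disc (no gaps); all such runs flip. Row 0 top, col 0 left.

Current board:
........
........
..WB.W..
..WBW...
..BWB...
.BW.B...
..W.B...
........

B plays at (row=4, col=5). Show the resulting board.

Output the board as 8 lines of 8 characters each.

Place B at (4,5); scan 8 dirs for brackets.
Dir NW: opp run (3,4) capped by B -> flip
Dir N: first cell '.' (not opp) -> no flip
Dir NE: first cell '.' (not opp) -> no flip
Dir W: first cell 'B' (not opp) -> no flip
Dir E: first cell '.' (not opp) -> no flip
Dir SW: first cell 'B' (not opp) -> no flip
Dir S: first cell '.' (not opp) -> no flip
Dir SE: first cell '.' (not opp) -> no flip
All flips: (3,4)

Answer: ........
........
..WB.W..
..WBB...
..BWBB..
.BW.B...
..W.B...
........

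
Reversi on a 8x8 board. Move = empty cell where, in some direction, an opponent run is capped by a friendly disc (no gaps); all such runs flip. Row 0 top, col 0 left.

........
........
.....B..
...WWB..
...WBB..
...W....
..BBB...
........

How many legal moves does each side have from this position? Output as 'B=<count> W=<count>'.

Answer: B=6 W=10

Derivation:
-- B to move --
(2,2): flips 1 -> legal
(2,3): flips 4 -> legal
(2,4): flips 1 -> legal
(3,2): flips 2 -> legal
(4,2): flips 2 -> legal
(5,2): flips 2 -> legal
(5,4): no bracket -> illegal
B mobility = 6
-- W to move --
(1,4): no bracket -> illegal
(1,5): no bracket -> illegal
(1,6): flips 1 -> legal
(2,4): no bracket -> illegal
(2,6): flips 2 -> legal
(3,6): flips 1 -> legal
(4,6): flips 2 -> legal
(5,1): no bracket -> illegal
(5,2): no bracket -> illegal
(5,4): flips 1 -> legal
(5,5): flips 1 -> legal
(5,6): flips 1 -> legal
(6,1): no bracket -> illegal
(6,5): no bracket -> illegal
(7,1): flips 1 -> legal
(7,2): no bracket -> illegal
(7,3): flips 1 -> legal
(7,4): no bracket -> illegal
(7,5): flips 1 -> legal
W mobility = 10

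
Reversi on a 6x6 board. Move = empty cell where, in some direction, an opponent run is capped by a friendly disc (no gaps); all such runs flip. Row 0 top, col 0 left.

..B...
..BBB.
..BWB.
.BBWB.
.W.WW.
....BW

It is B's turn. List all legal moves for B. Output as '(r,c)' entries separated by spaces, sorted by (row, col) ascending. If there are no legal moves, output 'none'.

(3,0): no bracket -> illegal
(3,5): no bracket -> illegal
(4,0): no bracket -> illegal
(4,2): flips 1 -> legal
(4,5): no bracket -> illegal
(5,0): flips 1 -> legal
(5,1): flips 1 -> legal
(5,2): flips 1 -> legal
(5,3): flips 3 -> legal

Answer: (4,2) (5,0) (5,1) (5,2) (5,3)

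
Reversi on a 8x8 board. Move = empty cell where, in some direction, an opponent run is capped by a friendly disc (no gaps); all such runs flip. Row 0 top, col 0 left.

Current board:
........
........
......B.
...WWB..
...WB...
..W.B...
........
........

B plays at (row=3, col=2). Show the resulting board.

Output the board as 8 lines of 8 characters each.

Answer: ........
........
......B.
..BBBB..
...BB...
..W.B...
........
........

Derivation:
Place B at (3,2); scan 8 dirs for brackets.
Dir NW: first cell '.' (not opp) -> no flip
Dir N: first cell '.' (not opp) -> no flip
Dir NE: first cell '.' (not opp) -> no flip
Dir W: first cell '.' (not opp) -> no flip
Dir E: opp run (3,3) (3,4) capped by B -> flip
Dir SW: first cell '.' (not opp) -> no flip
Dir S: first cell '.' (not opp) -> no flip
Dir SE: opp run (4,3) capped by B -> flip
All flips: (3,3) (3,4) (4,3)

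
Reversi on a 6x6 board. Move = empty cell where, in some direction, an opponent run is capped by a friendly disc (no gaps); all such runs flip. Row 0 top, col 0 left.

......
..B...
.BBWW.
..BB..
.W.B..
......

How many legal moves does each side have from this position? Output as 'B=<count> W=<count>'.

-- B to move --
(1,3): flips 1 -> legal
(1,4): flips 1 -> legal
(1,5): flips 1 -> legal
(2,5): flips 2 -> legal
(3,0): no bracket -> illegal
(3,1): no bracket -> illegal
(3,4): flips 1 -> legal
(3,5): no bracket -> illegal
(4,0): no bracket -> illegal
(4,2): no bracket -> illegal
(5,0): flips 1 -> legal
(5,1): no bracket -> illegal
(5,2): no bracket -> illegal
B mobility = 6
-- W to move --
(0,1): flips 1 -> legal
(0,2): no bracket -> illegal
(0,3): no bracket -> illegal
(1,0): no bracket -> illegal
(1,1): no bracket -> illegal
(1,3): no bracket -> illegal
(2,0): flips 2 -> legal
(3,0): no bracket -> illegal
(3,1): no bracket -> illegal
(3,4): no bracket -> illegal
(4,2): flips 1 -> legal
(4,4): no bracket -> illegal
(5,2): no bracket -> illegal
(5,3): flips 2 -> legal
(5,4): no bracket -> illegal
W mobility = 4

Answer: B=6 W=4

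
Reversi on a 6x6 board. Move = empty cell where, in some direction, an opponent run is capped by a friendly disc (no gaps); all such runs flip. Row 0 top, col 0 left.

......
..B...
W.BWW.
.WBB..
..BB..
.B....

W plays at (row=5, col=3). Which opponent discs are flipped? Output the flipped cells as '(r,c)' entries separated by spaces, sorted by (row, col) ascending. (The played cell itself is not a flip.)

Dir NW: opp run (4,2) capped by W -> flip
Dir N: opp run (4,3) (3,3) capped by W -> flip
Dir NE: first cell '.' (not opp) -> no flip
Dir W: first cell '.' (not opp) -> no flip
Dir E: first cell '.' (not opp) -> no flip
Dir SW: edge -> no flip
Dir S: edge -> no flip
Dir SE: edge -> no flip

Answer: (3,3) (4,2) (4,3)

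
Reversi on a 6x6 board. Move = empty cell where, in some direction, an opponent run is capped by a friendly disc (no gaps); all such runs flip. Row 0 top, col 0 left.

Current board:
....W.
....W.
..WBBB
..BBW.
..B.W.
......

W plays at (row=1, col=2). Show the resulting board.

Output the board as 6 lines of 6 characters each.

Answer: ....W.
..W.W.
..WWBB
..BBW.
..B.W.
......

Derivation:
Place W at (1,2); scan 8 dirs for brackets.
Dir NW: first cell '.' (not opp) -> no flip
Dir N: first cell '.' (not opp) -> no flip
Dir NE: first cell '.' (not opp) -> no flip
Dir W: first cell '.' (not opp) -> no flip
Dir E: first cell '.' (not opp) -> no flip
Dir SW: first cell '.' (not opp) -> no flip
Dir S: first cell 'W' (not opp) -> no flip
Dir SE: opp run (2,3) capped by W -> flip
All flips: (2,3)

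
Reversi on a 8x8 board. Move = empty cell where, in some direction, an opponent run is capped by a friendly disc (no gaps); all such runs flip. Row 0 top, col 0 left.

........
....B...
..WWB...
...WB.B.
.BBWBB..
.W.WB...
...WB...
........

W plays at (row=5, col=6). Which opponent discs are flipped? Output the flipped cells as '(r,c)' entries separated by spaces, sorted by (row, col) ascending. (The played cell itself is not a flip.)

Dir NW: opp run (4,5) (3,4) capped by W -> flip
Dir N: first cell '.' (not opp) -> no flip
Dir NE: first cell '.' (not opp) -> no flip
Dir W: first cell '.' (not opp) -> no flip
Dir E: first cell '.' (not opp) -> no flip
Dir SW: first cell '.' (not opp) -> no flip
Dir S: first cell '.' (not opp) -> no flip
Dir SE: first cell '.' (not opp) -> no flip

Answer: (3,4) (4,5)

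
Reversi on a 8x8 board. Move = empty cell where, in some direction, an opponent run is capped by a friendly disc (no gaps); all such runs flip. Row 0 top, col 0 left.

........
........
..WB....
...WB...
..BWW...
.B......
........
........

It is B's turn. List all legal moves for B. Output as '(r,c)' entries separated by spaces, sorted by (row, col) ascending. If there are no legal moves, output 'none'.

Answer: (2,1) (2,4) (3,2) (4,5) (5,2) (5,3) (5,4)

Derivation:
(1,1): no bracket -> illegal
(1,2): no bracket -> illegal
(1,3): no bracket -> illegal
(2,1): flips 1 -> legal
(2,4): flips 1 -> legal
(3,1): no bracket -> illegal
(3,2): flips 1 -> legal
(3,5): no bracket -> illegal
(4,5): flips 2 -> legal
(5,2): flips 1 -> legal
(5,3): flips 2 -> legal
(5,4): flips 1 -> legal
(5,5): no bracket -> illegal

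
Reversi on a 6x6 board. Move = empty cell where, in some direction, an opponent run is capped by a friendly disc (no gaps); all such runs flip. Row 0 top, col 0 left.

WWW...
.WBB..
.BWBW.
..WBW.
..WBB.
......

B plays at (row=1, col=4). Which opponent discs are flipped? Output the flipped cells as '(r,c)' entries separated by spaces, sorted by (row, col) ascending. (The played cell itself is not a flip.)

Answer: (2,4) (3,4)

Derivation:
Dir NW: first cell '.' (not opp) -> no flip
Dir N: first cell '.' (not opp) -> no flip
Dir NE: first cell '.' (not opp) -> no flip
Dir W: first cell 'B' (not opp) -> no flip
Dir E: first cell '.' (not opp) -> no flip
Dir SW: first cell 'B' (not opp) -> no flip
Dir S: opp run (2,4) (3,4) capped by B -> flip
Dir SE: first cell '.' (not opp) -> no flip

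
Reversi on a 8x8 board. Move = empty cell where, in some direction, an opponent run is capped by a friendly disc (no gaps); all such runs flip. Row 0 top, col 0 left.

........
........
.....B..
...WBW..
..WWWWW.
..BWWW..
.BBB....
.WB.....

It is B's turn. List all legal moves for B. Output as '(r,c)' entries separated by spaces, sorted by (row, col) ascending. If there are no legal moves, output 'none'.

Answer: (2,3) (2,6) (3,2) (3,6) (5,6) (6,4) (6,5) (7,0)

Derivation:
(2,2): no bracket -> illegal
(2,3): flips 3 -> legal
(2,4): no bracket -> illegal
(2,6): flips 3 -> legal
(3,1): no bracket -> illegal
(3,2): flips 2 -> legal
(3,6): flips 3 -> legal
(3,7): no bracket -> illegal
(4,1): no bracket -> illegal
(4,7): no bracket -> illegal
(5,1): no bracket -> illegal
(5,6): flips 4 -> legal
(5,7): no bracket -> illegal
(6,0): no bracket -> illegal
(6,4): flips 2 -> legal
(6,5): flips 3 -> legal
(6,6): no bracket -> illegal
(7,0): flips 1 -> legal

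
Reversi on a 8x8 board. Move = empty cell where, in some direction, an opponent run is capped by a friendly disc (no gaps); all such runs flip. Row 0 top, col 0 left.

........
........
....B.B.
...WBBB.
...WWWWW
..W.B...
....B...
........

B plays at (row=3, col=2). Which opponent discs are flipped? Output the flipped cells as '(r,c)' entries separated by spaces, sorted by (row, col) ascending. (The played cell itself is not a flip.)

Dir NW: first cell '.' (not opp) -> no flip
Dir N: first cell '.' (not opp) -> no flip
Dir NE: first cell '.' (not opp) -> no flip
Dir W: first cell '.' (not opp) -> no flip
Dir E: opp run (3,3) capped by B -> flip
Dir SW: first cell '.' (not opp) -> no flip
Dir S: first cell '.' (not opp) -> no flip
Dir SE: opp run (4,3) capped by B -> flip

Answer: (3,3) (4,3)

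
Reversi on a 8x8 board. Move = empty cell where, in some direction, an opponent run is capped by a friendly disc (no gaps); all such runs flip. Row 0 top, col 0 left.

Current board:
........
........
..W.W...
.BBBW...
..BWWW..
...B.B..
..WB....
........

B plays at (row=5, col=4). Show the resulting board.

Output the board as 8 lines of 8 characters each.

Place B at (5,4); scan 8 dirs for brackets.
Dir NW: opp run (4,3) capped by B -> flip
Dir N: opp run (4,4) (3,4) (2,4), next='.' -> no flip
Dir NE: opp run (4,5), next='.' -> no flip
Dir W: first cell 'B' (not opp) -> no flip
Dir E: first cell 'B' (not opp) -> no flip
Dir SW: first cell 'B' (not opp) -> no flip
Dir S: first cell '.' (not opp) -> no flip
Dir SE: first cell '.' (not opp) -> no flip
All flips: (4,3)

Answer: ........
........
..W.W...
.BBBW...
..BBWW..
...BBB..
..WB....
........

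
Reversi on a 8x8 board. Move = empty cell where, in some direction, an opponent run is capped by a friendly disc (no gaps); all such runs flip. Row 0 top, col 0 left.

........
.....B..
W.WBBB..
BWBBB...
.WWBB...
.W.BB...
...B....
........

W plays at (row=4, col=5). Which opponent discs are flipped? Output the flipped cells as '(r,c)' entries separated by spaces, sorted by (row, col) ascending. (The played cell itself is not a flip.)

Answer: (4,3) (4,4)

Derivation:
Dir NW: opp run (3,4) (2,3), next='.' -> no flip
Dir N: first cell '.' (not opp) -> no flip
Dir NE: first cell '.' (not opp) -> no flip
Dir W: opp run (4,4) (4,3) capped by W -> flip
Dir E: first cell '.' (not opp) -> no flip
Dir SW: opp run (5,4) (6,3), next='.' -> no flip
Dir S: first cell '.' (not opp) -> no flip
Dir SE: first cell '.' (not opp) -> no flip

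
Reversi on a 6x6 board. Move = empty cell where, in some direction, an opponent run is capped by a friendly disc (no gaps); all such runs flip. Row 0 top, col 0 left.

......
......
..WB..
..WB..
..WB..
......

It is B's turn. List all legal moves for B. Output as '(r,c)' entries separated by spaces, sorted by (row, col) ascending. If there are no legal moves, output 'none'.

(1,1): flips 1 -> legal
(1,2): no bracket -> illegal
(1,3): no bracket -> illegal
(2,1): flips 2 -> legal
(3,1): flips 1 -> legal
(4,1): flips 2 -> legal
(5,1): flips 1 -> legal
(5,2): no bracket -> illegal
(5,3): no bracket -> illegal

Answer: (1,1) (2,1) (3,1) (4,1) (5,1)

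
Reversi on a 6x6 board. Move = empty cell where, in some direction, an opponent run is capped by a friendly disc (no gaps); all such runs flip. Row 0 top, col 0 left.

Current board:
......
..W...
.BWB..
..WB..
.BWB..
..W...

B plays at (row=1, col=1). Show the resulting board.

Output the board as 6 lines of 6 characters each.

Place B at (1,1); scan 8 dirs for brackets.
Dir NW: first cell '.' (not opp) -> no flip
Dir N: first cell '.' (not opp) -> no flip
Dir NE: first cell '.' (not opp) -> no flip
Dir W: first cell '.' (not opp) -> no flip
Dir E: opp run (1,2), next='.' -> no flip
Dir SW: first cell '.' (not opp) -> no flip
Dir S: first cell 'B' (not opp) -> no flip
Dir SE: opp run (2,2) capped by B -> flip
All flips: (2,2)

Answer: ......
.BW...
.BBB..
..WB..
.BWB..
..W...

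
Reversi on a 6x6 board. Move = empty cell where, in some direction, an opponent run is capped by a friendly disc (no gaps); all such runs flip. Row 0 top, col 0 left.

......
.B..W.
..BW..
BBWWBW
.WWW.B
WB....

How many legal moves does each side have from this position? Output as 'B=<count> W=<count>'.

Answer: B=6 W=7

Derivation:
-- B to move --
(0,3): no bracket -> illegal
(0,4): no bracket -> illegal
(0,5): no bracket -> illegal
(1,2): flips 1 -> legal
(1,3): no bracket -> illegal
(1,5): no bracket -> illegal
(2,1): no bracket -> illegal
(2,4): flips 3 -> legal
(2,5): flips 1 -> legal
(4,0): no bracket -> illegal
(4,4): flips 1 -> legal
(5,2): flips 4 -> legal
(5,3): flips 1 -> legal
(5,4): no bracket -> illegal
B mobility = 6
-- W to move --
(0,0): flips 2 -> legal
(0,1): no bracket -> illegal
(0,2): no bracket -> illegal
(1,0): no bracket -> illegal
(1,2): flips 1 -> legal
(1,3): no bracket -> illegal
(2,0): flips 1 -> legal
(2,1): flips 2 -> legal
(2,4): no bracket -> illegal
(2,5): flips 1 -> legal
(4,0): no bracket -> illegal
(4,4): no bracket -> illegal
(5,2): flips 1 -> legal
(5,4): no bracket -> illegal
(5,5): flips 1 -> legal
W mobility = 7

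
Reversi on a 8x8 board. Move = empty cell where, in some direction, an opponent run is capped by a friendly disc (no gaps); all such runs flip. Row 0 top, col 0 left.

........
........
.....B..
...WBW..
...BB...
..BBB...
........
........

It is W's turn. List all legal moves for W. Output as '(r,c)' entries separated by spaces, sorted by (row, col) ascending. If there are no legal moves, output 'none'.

Answer: (1,5) (5,5) (6,2) (6,3)

Derivation:
(1,4): no bracket -> illegal
(1,5): flips 1 -> legal
(1,6): no bracket -> illegal
(2,3): no bracket -> illegal
(2,4): no bracket -> illegal
(2,6): no bracket -> illegal
(3,2): no bracket -> illegal
(3,6): no bracket -> illegal
(4,1): no bracket -> illegal
(4,2): no bracket -> illegal
(4,5): no bracket -> illegal
(5,1): no bracket -> illegal
(5,5): flips 1 -> legal
(6,1): no bracket -> illegal
(6,2): flips 2 -> legal
(6,3): flips 2 -> legal
(6,4): no bracket -> illegal
(6,5): no bracket -> illegal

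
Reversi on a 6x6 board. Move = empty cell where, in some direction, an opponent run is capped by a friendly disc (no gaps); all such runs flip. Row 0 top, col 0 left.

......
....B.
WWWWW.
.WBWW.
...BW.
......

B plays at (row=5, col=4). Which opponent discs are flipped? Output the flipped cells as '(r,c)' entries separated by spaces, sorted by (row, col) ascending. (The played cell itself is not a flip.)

Dir NW: first cell 'B' (not opp) -> no flip
Dir N: opp run (4,4) (3,4) (2,4) capped by B -> flip
Dir NE: first cell '.' (not opp) -> no flip
Dir W: first cell '.' (not opp) -> no flip
Dir E: first cell '.' (not opp) -> no flip
Dir SW: edge -> no flip
Dir S: edge -> no flip
Dir SE: edge -> no flip

Answer: (2,4) (3,4) (4,4)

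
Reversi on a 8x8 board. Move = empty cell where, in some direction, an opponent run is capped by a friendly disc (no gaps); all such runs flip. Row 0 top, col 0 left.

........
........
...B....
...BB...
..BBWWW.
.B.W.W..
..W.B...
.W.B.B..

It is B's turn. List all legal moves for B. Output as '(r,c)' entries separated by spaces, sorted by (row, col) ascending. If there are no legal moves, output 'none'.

Answer: (3,7) (4,7) (5,4) (5,6) (6,3) (6,6)

Derivation:
(3,5): no bracket -> illegal
(3,6): no bracket -> illegal
(3,7): flips 2 -> legal
(4,7): flips 3 -> legal
(5,2): no bracket -> illegal
(5,4): flips 1 -> legal
(5,6): flips 1 -> legal
(5,7): no bracket -> illegal
(6,0): no bracket -> illegal
(6,1): no bracket -> illegal
(6,3): flips 1 -> legal
(6,5): no bracket -> illegal
(6,6): flips 2 -> legal
(7,0): no bracket -> illegal
(7,2): no bracket -> illegal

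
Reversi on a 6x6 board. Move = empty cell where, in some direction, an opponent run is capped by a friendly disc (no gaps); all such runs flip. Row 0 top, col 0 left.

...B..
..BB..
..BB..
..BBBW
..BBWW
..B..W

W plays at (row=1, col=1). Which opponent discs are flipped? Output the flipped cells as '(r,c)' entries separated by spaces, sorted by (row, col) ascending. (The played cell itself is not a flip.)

Dir NW: first cell '.' (not opp) -> no flip
Dir N: first cell '.' (not opp) -> no flip
Dir NE: first cell '.' (not opp) -> no flip
Dir W: first cell '.' (not opp) -> no flip
Dir E: opp run (1,2) (1,3), next='.' -> no flip
Dir SW: first cell '.' (not opp) -> no flip
Dir S: first cell '.' (not opp) -> no flip
Dir SE: opp run (2,2) (3,3) capped by W -> flip

Answer: (2,2) (3,3)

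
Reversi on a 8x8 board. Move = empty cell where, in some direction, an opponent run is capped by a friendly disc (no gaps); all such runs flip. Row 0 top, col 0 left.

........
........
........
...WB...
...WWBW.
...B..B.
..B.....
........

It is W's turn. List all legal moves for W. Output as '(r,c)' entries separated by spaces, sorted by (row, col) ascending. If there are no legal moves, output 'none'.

(2,3): no bracket -> illegal
(2,4): flips 1 -> legal
(2,5): flips 1 -> legal
(3,5): flips 1 -> legal
(3,6): no bracket -> illegal
(4,2): no bracket -> illegal
(4,7): no bracket -> illegal
(5,1): no bracket -> illegal
(5,2): no bracket -> illegal
(5,4): no bracket -> illegal
(5,5): no bracket -> illegal
(5,7): no bracket -> illegal
(6,1): no bracket -> illegal
(6,3): flips 1 -> legal
(6,4): no bracket -> illegal
(6,5): no bracket -> illegal
(6,6): flips 1 -> legal
(6,7): no bracket -> illegal
(7,1): flips 2 -> legal
(7,2): no bracket -> illegal
(7,3): no bracket -> illegal

Answer: (2,4) (2,5) (3,5) (6,3) (6,6) (7,1)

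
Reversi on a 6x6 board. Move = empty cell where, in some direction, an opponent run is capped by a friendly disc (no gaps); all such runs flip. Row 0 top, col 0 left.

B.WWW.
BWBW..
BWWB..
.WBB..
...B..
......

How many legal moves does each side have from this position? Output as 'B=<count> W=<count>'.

-- B to move --
(0,1): no bracket -> illegal
(0,5): no bracket -> illegal
(1,4): flips 1 -> legal
(1,5): no bracket -> illegal
(2,4): no bracket -> illegal
(3,0): flips 2 -> legal
(4,0): no bracket -> illegal
(4,1): no bracket -> illegal
(4,2): flips 1 -> legal
B mobility = 3
-- W to move --
(0,1): no bracket -> illegal
(1,4): no bracket -> illegal
(2,4): flips 1 -> legal
(3,0): no bracket -> illegal
(3,4): flips 2 -> legal
(4,1): no bracket -> illegal
(4,2): flips 1 -> legal
(4,4): flips 1 -> legal
(5,2): no bracket -> illegal
(5,3): flips 3 -> legal
(5,4): flips 2 -> legal
W mobility = 6

Answer: B=3 W=6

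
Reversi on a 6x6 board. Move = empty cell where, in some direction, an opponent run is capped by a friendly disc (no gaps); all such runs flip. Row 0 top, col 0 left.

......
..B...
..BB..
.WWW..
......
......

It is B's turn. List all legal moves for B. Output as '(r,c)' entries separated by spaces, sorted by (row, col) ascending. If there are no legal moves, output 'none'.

Answer: (4,0) (4,1) (4,2) (4,3) (4,4)

Derivation:
(2,0): no bracket -> illegal
(2,1): no bracket -> illegal
(2,4): no bracket -> illegal
(3,0): no bracket -> illegal
(3,4): no bracket -> illegal
(4,0): flips 1 -> legal
(4,1): flips 1 -> legal
(4,2): flips 1 -> legal
(4,3): flips 1 -> legal
(4,4): flips 1 -> legal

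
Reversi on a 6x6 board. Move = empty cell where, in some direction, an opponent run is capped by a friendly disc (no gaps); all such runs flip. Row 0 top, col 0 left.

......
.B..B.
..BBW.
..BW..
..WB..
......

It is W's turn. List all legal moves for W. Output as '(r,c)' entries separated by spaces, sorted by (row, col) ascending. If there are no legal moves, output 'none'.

Answer: (0,0) (0,4) (1,2) (1,3) (2,1) (3,1) (4,4) (5,3)

Derivation:
(0,0): flips 2 -> legal
(0,1): no bracket -> illegal
(0,2): no bracket -> illegal
(0,3): no bracket -> illegal
(0,4): flips 1 -> legal
(0,5): no bracket -> illegal
(1,0): no bracket -> illegal
(1,2): flips 2 -> legal
(1,3): flips 1 -> legal
(1,5): no bracket -> illegal
(2,0): no bracket -> illegal
(2,1): flips 2 -> legal
(2,5): no bracket -> illegal
(3,1): flips 1 -> legal
(3,4): no bracket -> illegal
(4,1): no bracket -> illegal
(4,4): flips 1 -> legal
(5,2): no bracket -> illegal
(5,3): flips 1 -> legal
(5,4): no bracket -> illegal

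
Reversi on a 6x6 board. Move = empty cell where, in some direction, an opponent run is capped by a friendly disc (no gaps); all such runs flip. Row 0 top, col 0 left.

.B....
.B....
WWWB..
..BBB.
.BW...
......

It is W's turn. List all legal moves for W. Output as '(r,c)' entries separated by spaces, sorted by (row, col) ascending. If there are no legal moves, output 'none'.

(0,0): flips 1 -> legal
(0,2): flips 1 -> legal
(1,0): no bracket -> illegal
(1,2): no bracket -> illegal
(1,3): no bracket -> illegal
(1,4): no bracket -> illegal
(2,4): flips 2 -> legal
(2,5): no bracket -> illegal
(3,0): no bracket -> illegal
(3,1): no bracket -> illegal
(3,5): no bracket -> illegal
(4,0): flips 1 -> legal
(4,3): flips 1 -> legal
(4,4): flips 1 -> legal
(4,5): no bracket -> illegal
(5,0): no bracket -> illegal
(5,1): no bracket -> illegal
(5,2): no bracket -> illegal

Answer: (0,0) (0,2) (2,4) (4,0) (4,3) (4,4)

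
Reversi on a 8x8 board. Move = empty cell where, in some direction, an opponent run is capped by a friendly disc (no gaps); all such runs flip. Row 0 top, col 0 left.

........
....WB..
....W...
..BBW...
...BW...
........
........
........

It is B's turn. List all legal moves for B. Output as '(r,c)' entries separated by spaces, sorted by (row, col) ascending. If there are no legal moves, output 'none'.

Answer: (1,3) (2,5) (3,5) (4,5) (5,5)

Derivation:
(0,3): no bracket -> illegal
(0,4): no bracket -> illegal
(0,5): no bracket -> illegal
(1,3): flips 1 -> legal
(2,3): no bracket -> illegal
(2,5): flips 1 -> legal
(3,5): flips 1 -> legal
(4,5): flips 1 -> legal
(5,3): no bracket -> illegal
(5,4): no bracket -> illegal
(5,5): flips 1 -> legal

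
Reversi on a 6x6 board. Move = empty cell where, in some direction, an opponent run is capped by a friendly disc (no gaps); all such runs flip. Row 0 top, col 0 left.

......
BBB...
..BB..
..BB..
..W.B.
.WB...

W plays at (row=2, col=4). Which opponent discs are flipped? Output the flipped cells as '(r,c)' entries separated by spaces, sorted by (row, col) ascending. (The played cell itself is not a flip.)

Answer: (3,3)

Derivation:
Dir NW: first cell '.' (not opp) -> no flip
Dir N: first cell '.' (not opp) -> no flip
Dir NE: first cell '.' (not opp) -> no flip
Dir W: opp run (2,3) (2,2), next='.' -> no flip
Dir E: first cell '.' (not opp) -> no flip
Dir SW: opp run (3,3) capped by W -> flip
Dir S: first cell '.' (not opp) -> no flip
Dir SE: first cell '.' (not opp) -> no flip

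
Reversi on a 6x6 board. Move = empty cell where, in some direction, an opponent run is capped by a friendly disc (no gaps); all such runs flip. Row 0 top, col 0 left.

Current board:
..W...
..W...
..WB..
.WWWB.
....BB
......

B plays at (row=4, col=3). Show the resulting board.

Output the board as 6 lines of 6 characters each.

Answer: ..W...
..W...
..WB..
.WWBB.
...BBB
......

Derivation:
Place B at (4,3); scan 8 dirs for brackets.
Dir NW: opp run (3,2), next='.' -> no flip
Dir N: opp run (3,3) capped by B -> flip
Dir NE: first cell 'B' (not opp) -> no flip
Dir W: first cell '.' (not opp) -> no flip
Dir E: first cell 'B' (not opp) -> no flip
Dir SW: first cell '.' (not opp) -> no flip
Dir S: first cell '.' (not opp) -> no flip
Dir SE: first cell '.' (not opp) -> no flip
All flips: (3,3)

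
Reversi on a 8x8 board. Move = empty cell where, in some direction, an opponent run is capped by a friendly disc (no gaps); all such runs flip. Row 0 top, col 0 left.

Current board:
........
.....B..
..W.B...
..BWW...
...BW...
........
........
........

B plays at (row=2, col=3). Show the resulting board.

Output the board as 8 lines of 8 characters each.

Place B at (2,3); scan 8 dirs for brackets.
Dir NW: first cell '.' (not opp) -> no flip
Dir N: first cell '.' (not opp) -> no flip
Dir NE: first cell '.' (not opp) -> no flip
Dir W: opp run (2,2), next='.' -> no flip
Dir E: first cell 'B' (not opp) -> no flip
Dir SW: first cell 'B' (not opp) -> no flip
Dir S: opp run (3,3) capped by B -> flip
Dir SE: opp run (3,4), next='.' -> no flip
All flips: (3,3)

Answer: ........
.....B..
..WBB...
..BBW...
...BW...
........
........
........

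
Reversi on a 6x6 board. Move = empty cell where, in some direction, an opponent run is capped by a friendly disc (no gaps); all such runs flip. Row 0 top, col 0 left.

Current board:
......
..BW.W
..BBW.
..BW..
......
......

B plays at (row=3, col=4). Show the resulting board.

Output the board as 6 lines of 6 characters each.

Place B at (3,4); scan 8 dirs for brackets.
Dir NW: first cell 'B' (not opp) -> no flip
Dir N: opp run (2,4), next='.' -> no flip
Dir NE: first cell '.' (not opp) -> no flip
Dir W: opp run (3,3) capped by B -> flip
Dir E: first cell '.' (not opp) -> no flip
Dir SW: first cell '.' (not opp) -> no flip
Dir S: first cell '.' (not opp) -> no flip
Dir SE: first cell '.' (not opp) -> no flip
All flips: (3,3)

Answer: ......
..BW.W
..BBW.
..BBB.
......
......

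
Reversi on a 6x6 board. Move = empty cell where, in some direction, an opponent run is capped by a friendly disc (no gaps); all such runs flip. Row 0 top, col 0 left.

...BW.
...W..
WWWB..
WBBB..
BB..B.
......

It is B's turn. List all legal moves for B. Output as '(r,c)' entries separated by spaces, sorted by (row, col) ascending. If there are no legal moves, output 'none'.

(0,2): no bracket -> illegal
(0,5): flips 1 -> legal
(1,0): flips 3 -> legal
(1,1): flips 2 -> legal
(1,2): flips 1 -> legal
(1,4): no bracket -> illegal
(1,5): no bracket -> illegal
(2,4): no bracket -> illegal

Answer: (0,5) (1,0) (1,1) (1,2)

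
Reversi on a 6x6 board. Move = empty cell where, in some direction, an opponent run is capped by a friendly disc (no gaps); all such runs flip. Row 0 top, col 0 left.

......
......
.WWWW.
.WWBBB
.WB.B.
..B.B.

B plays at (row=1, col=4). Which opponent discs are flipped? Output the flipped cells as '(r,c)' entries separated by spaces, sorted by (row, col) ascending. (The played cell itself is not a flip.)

Answer: (2,4)

Derivation:
Dir NW: first cell '.' (not opp) -> no flip
Dir N: first cell '.' (not opp) -> no flip
Dir NE: first cell '.' (not opp) -> no flip
Dir W: first cell '.' (not opp) -> no flip
Dir E: first cell '.' (not opp) -> no flip
Dir SW: opp run (2,3) (3,2) (4,1), next='.' -> no flip
Dir S: opp run (2,4) capped by B -> flip
Dir SE: first cell '.' (not opp) -> no flip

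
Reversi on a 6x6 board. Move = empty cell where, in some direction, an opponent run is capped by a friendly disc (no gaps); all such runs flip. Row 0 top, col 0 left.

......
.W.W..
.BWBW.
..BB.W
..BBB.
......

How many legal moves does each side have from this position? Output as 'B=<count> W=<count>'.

-- B to move --
(0,0): flips 2 -> legal
(0,1): flips 1 -> legal
(0,2): no bracket -> illegal
(0,3): flips 1 -> legal
(0,4): no bracket -> illegal
(1,0): no bracket -> illegal
(1,2): flips 1 -> legal
(1,4): no bracket -> illegal
(1,5): flips 1 -> legal
(2,0): no bracket -> illegal
(2,5): flips 1 -> legal
(3,1): no bracket -> illegal
(3,4): no bracket -> illegal
(4,5): no bracket -> illegal
B mobility = 6
-- W to move --
(1,0): no bracket -> illegal
(1,2): no bracket -> illegal
(1,4): no bracket -> illegal
(2,0): flips 1 -> legal
(3,0): no bracket -> illegal
(3,1): flips 1 -> legal
(3,4): no bracket -> illegal
(4,1): no bracket -> illegal
(4,5): no bracket -> illegal
(5,1): flips 2 -> legal
(5,2): flips 2 -> legal
(5,3): flips 4 -> legal
(5,4): no bracket -> illegal
(5,5): flips 2 -> legal
W mobility = 6

Answer: B=6 W=6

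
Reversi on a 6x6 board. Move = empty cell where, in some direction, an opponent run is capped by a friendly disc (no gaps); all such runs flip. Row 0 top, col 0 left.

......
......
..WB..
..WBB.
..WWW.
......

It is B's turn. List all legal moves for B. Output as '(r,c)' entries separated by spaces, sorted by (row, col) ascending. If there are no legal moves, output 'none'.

Answer: (1,1) (2,1) (3,1) (4,1) (5,1) (5,2) (5,3) (5,4) (5,5)

Derivation:
(1,1): flips 1 -> legal
(1,2): no bracket -> illegal
(1,3): no bracket -> illegal
(2,1): flips 1 -> legal
(3,1): flips 1 -> legal
(3,5): no bracket -> illegal
(4,1): flips 1 -> legal
(4,5): no bracket -> illegal
(5,1): flips 1 -> legal
(5,2): flips 1 -> legal
(5,3): flips 1 -> legal
(5,4): flips 1 -> legal
(5,5): flips 1 -> legal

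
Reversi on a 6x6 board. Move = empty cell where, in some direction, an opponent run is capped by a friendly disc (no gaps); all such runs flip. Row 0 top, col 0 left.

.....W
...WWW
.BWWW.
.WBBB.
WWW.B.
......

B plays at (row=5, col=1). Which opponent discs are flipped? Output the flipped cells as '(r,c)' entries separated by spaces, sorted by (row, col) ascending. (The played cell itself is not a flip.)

Dir NW: opp run (4,0), next=edge -> no flip
Dir N: opp run (4,1) (3,1) capped by B -> flip
Dir NE: opp run (4,2) capped by B -> flip
Dir W: first cell '.' (not opp) -> no flip
Dir E: first cell '.' (not opp) -> no flip
Dir SW: edge -> no flip
Dir S: edge -> no flip
Dir SE: edge -> no flip

Answer: (3,1) (4,1) (4,2)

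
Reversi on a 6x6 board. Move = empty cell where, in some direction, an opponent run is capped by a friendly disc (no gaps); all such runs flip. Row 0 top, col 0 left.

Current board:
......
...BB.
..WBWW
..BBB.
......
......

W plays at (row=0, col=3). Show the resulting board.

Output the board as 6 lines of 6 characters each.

Answer: ...W..
...BW.
..WBWW
..BBB.
......
......

Derivation:
Place W at (0,3); scan 8 dirs for brackets.
Dir NW: edge -> no flip
Dir N: edge -> no flip
Dir NE: edge -> no flip
Dir W: first cell '.' (not opp) -> no flip
Dir E: first cell '.' (not opp) -> no flip
Dir SW: first cell '.' (not opp) -> no flip
Dir S: opp run (1,3) (2,3) (3,3), next='.' -> no flip
Dir SE: opp run (1,4) capped by W -> flip
All flips: (1,4)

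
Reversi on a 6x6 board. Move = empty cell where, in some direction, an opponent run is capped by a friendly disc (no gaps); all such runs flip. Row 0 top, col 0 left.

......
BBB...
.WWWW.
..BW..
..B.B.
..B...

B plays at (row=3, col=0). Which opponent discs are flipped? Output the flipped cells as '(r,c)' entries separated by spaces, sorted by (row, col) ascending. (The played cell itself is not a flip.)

Answer: (2,1)

Derivation:
Dir NW: edge -> no flip
Dir N: first cell '.' (not opp) -> no flip
Dir NE: opp run (2,1) capped by B -> flip
Dir W: edge -> no flip
Dir E: first cell '.' (not opp) -> no flip
Dir SW: edge -> no flip
Dir S: first cell '.' (not opp) -> no flip
Dir SE: first cell '.' (not opp) -> no flip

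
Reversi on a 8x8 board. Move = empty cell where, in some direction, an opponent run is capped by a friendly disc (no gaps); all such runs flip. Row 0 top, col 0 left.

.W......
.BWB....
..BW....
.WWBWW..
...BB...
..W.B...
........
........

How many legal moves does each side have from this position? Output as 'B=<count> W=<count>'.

Answer: B=10 W=8

Derivation:
-- B to move --
(0,0): no bracket -> illegal
(0,2): flips 1 -> legal
(0,3): no bracket -> illegal
(1,0): no bracket -> illegal
(1,4): no bracket -> illegal
(2,0): no bracket -> illegal
(2,1): flips 1 -> legal
(2,4): flips 2 -> legal
(2,5): flips 1 -> legal
(2,6): flips 1 -> legal
(3,0): flips 2 -> legal
(3,6): flips 2 -> legal
(4,0): flips 1 -> legal
(4,1): no bracket -> illegal
(4,2): flips 1 -> legal
(4,5): no bracket -> illegal
(4,6): no bracket -> illegal
(5,1): no bracket -> illegal
(5,3): no bracket -> illegal
(6,1): flips 1 -> legal
(6,2): no bracket -> illegal
(6,3): no bracket -> illegal
B mobility = 10
-- W to move --
(0,0): no bracket -> illegal
(0,2): no bracket -> illegal
(0,3): flips 1 -> legal
(0,4): flips 2 -> legal
(1,0): flips 1 -> legal
(1,4): flips 1 -> legal
(2,0): no bracket -> illegal
(2,1): flips 2 -> legal
(2,4): no bracket -> illegal
(4,2): no bracket -> illegal
(4,5): no bracket -> illegal
(5,3): flips 3 -> legal
(5,5): no bracket -> illegal
(6,3): no bracket -> illegal
(6,4): flips 2 -> legal
(6,5): flips 2 -> legal
W mobility = 8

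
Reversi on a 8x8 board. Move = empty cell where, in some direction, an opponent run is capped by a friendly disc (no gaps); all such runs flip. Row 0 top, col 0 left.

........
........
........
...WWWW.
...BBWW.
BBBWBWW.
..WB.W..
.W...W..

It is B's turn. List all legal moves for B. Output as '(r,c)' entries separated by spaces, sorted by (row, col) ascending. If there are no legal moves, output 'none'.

(2,2): flips 1 -> legal
(2,3): flips 1 -> legal
(2,4): flips 1 -> legal
(2,5): flips 1 -> legal
(2,6): flips 1 -> legal
(2,7): flips 2 -> legal
(3,2): no bracket -> illegal
(3,7): no bracket -> illegal
(4,2): no bracket -> illegal
(4,7): flips 2 -> legal
(5,7): flips 2 -> legal
(6,0): no bracket -> illegal
(6,1): flips 1 -> legal
(6,4): no bracket -> illegal
(6,6): flips 1 -> legal
(6,7): no bracket -> illegal
(7,0): no bracket -> illegal
(7,2): flips 1 -> legal
(7,3): flips 1 -> legal
(7,4): no bracket -> illegal
(7,6): flips 1 -> legal

Answer: (2,2) (2,3) (2,4) (2,5) (2,6) (2,7) (4,7) (5,7) (6,1) (6,6) (7,2) (7,3) (7,6)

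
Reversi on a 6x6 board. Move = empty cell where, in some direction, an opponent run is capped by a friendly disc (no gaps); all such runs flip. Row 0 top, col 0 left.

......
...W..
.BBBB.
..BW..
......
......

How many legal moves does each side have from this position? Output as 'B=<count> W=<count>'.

Answer: B=7 W=4

Derivation:
-- B to move --
(0,2): flips 1 -> legal
(0,3): flips 1 -> legal
(0,4): flips 1 -> legal
(1,2): no bracket -> illegal
(1,4): no bracket -> illegal
(3,4): flips 1 -> legal
(4,2): flips 1 -> legal
(4,3): flips 1 -> legal
(4,4): flips 1 -> legal
B mobility = 7
-- W to move --
(1,0): no bracket -> illegal
(1,1): flips 1 -> legal
(1,2): no bracket -> illegal
(1,4): no bracket -> illegal
(1,5): flips 1 -> legal
(2,0): no bracket -> illegal
(2,5): no bracket -> illegal
(3,0): no bracket -> illegal
(3,1): flips 2 -> legal
(3,4): no bracket -> illegal
(3,5): flips 1 -> legal
(4,1): no bracket -> illegal
(4,2): no bracket -> illegal
(4,3): no bracket -> illegal
W mobility = 4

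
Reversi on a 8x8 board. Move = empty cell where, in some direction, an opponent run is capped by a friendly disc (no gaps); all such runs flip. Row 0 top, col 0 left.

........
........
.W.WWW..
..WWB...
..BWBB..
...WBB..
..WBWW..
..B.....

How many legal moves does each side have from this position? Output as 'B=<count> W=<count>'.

-- B to move --
(1,0): flips 3 -> legal
(1,1): no bracket -> illegal
(1,2): flips 1 -> legal
(1,3): flips 4 -> legal
(1,4): flips 1 -> legal
(1,5): flips 2 -> legal
(1,6): flips 1 -> legal
(2,0): no bracket -> illegal
(2,2): flips 2 -> legal
(2,6): no bracket -> illegal
(3,0): no bracket -> illegal
(3,1): flips 2 -> legal
(3,5): no bracket -> illegal
(3,6): no bracket -> illegal
(4,1): no bracket -> illegal
(5,1): no bracket -> illegal
(5,2): flips 3 -> legal
(5,6): no bracket -> illegal
(6,1): flips 1 -> legal
(6,6): flips 2 -> legal
(7,1): flips 2 -> legal
(7,3): flips 1 -> legal
(7,4): flips 1 -> legal
(7,5): flips 3 -> legal
(7,6): flips 1 -> legal
B mobility = 16
-- W to move --
(3,1): flips 1 -> legal
(3,5): flips 4 -> legal
(3,6): no bracket -> illegal
(4,1): flips 1 -> legal
(4,6): flips 3 -> legal
(5,1): flips 1 -> legal
(5,2): flips 1 -> legal
(5,6): flips 4 -> legal
(6,1): no bracket -> illegal
(6,6): flips 2 -> legal
(7,1): no bracket -> illegal
(7,3): flips 1 -> legal
(7,4): no bracket -> illegal
W mobility = 9

Answer: B=16 W=9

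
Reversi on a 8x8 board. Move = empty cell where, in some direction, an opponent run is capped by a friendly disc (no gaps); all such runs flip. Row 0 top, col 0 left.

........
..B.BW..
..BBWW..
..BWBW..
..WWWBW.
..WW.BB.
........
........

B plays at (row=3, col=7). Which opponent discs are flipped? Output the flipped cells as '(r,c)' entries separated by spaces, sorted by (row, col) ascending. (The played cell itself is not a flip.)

Dir NW: first cell '.' (not opp) -> no flip
Dir N: first cell '.' (not opp) -> no flip
Dir NE: edge -> no flip
Dir W: first cell '.' (not opp) -> no flip
Dir E: edge -> no flip
Dir SW: opp run (4,6) capped by B -> flip
Dir S: first cell '.' (not opp) -> no flip
Dir SE: edge -> no flip

Answer: (4,6)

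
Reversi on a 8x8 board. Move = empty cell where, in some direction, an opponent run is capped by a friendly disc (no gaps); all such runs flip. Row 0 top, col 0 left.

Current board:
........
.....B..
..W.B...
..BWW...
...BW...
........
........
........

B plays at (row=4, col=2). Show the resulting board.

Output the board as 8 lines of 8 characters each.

Place B at (4,2); scan 8 dirs for brackets.
Dir NW: first cell '.' (not opp) -> no flip
Dir N: first cell 'B' (not opp) -> no flip
Dir NE: opp run (3,3) capped by B -> flip
Dir W: first cell '.' (not opp) -> no flip
Dir E: first cell 'B' (not opp) -> no flip
Dir SW: first cell '.' (not opp) -> no flip
Dir S: first cell '.' (not opp) -> no flip
Dir SE: first cell '.' (not opp) -> no flip
All flips: (3,3)

Answer: ........
.....B..
..W.B...
..BBW...
..BBW...
........
........
........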